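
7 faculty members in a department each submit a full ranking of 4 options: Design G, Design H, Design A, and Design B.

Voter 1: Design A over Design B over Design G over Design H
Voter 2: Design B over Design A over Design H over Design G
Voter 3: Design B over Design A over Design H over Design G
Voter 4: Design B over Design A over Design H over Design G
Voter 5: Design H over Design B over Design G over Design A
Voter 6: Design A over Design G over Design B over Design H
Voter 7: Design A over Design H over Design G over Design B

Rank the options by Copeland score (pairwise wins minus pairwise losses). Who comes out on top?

Design B

Pairwise results:
  Design G vs Design H: Design H wins 5–2.
  Design G vs Design A: Design A wins 6–1.
  Design G vs Design B: Design B wins 5–2.
  Design H vs Design A: Design A wins 6–1.
  Design H vs Design B: Design B wins 5–2.
  Design A vs Design B: Design B wins 4–3.
Copeland scores (wins − losses):
  Design G: 0 − 3 = -3
  Design H: 1 − 2 = -1
  Design A: 2 − 1 = 1
  Design B: 3 − 0 = 3
Design B has the best Copeland score.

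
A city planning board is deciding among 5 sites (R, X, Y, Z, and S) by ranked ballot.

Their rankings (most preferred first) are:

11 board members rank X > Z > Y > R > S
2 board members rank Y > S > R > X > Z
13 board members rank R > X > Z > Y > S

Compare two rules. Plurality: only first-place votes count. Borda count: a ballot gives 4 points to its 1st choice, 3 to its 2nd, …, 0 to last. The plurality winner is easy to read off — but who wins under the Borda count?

Plurality first-place counts: R 13, X 11, Y 2, Z 0, S 0 → R.
Borda totals: R 67, X 85, Y 43, Z 59, S 6 → X.

X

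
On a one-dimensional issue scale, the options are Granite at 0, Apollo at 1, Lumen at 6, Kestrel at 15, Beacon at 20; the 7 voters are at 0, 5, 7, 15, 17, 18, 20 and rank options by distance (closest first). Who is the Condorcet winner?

With single-peaked preferences on a line, the Condorcet winner is the candidate closest to the median voter.
The median voter (position 15) is closest to Kestrel at 15.
Check: Kestrel vs Beacon — voters closer to Kestrel: 5 of 7.

Kestrel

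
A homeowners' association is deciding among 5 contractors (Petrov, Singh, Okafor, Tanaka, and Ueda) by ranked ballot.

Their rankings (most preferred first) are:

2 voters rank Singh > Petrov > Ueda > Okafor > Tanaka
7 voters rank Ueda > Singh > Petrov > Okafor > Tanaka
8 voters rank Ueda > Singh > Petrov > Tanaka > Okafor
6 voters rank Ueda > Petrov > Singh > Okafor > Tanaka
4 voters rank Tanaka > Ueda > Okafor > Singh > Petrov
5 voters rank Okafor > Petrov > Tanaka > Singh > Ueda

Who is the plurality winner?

Ueda

First-place vote totals:
  Petrov: 0
  Singh: 2
  Okafor: 5
  Tanaka: 4
  Ueda: 21
Ueda has the most first-place votes.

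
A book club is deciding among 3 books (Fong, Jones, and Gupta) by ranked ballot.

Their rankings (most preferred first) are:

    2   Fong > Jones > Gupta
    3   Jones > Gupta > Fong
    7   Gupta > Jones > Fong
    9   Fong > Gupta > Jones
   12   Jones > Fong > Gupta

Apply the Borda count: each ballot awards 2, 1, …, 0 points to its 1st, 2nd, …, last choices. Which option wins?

Borda scores:
  Fong: 2·2 + 3·0 + 7·0 + 9·2 + 12·1 = 34
  Jones: 2·1 + 3·2 + 7·1 + 9·0 + 12·2 = 39
  Gupta: 2·0 + 3·1 + 7·2 + 9·1 + 12·0 = 26
Jones has the highest total.

Jones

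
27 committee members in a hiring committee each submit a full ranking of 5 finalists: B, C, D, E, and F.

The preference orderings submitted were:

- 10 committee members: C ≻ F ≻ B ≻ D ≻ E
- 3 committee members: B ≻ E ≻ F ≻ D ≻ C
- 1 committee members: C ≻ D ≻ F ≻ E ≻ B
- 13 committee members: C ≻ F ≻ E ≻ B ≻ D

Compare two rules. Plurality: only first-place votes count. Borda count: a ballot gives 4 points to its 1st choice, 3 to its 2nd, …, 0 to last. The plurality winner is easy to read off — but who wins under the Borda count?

Plurality first-place counts: B 3, C 24, D 0, E 0, F 0 → C.
Borda totals: B 45, C 96, D 16, E 36, F 77 → C.

C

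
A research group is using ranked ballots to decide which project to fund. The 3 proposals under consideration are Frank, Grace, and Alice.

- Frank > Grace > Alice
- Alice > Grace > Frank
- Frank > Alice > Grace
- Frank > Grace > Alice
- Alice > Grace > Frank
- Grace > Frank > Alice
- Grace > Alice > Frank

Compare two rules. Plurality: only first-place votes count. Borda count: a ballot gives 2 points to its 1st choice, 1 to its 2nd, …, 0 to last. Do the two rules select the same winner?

No

Plurality first-place counts: Frank 3, Grace 2, Alice 2 → Frank.
Borda totals: Frank 7, Grace 8, Alice 6 → Grace.
The two rules disagree: plurality picks Frank, Borda picks Grace.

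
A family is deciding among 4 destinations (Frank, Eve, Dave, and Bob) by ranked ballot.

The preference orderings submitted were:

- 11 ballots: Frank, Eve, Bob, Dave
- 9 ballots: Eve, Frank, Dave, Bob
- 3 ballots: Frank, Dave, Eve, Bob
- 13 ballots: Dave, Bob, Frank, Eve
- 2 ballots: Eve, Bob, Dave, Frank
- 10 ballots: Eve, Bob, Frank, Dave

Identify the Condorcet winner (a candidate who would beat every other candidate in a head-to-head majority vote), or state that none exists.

Head-to-head results (48 voters total):
Frank vs Eve: Frank wins 27–21.
Frank vs Dave: Frank wins 33–15.
Frank vs Bob: Bob wins 25–23.
Eve vs Dave: Eve wins 32–16.
Eve vs Bob: Eve wins 35–13.
Dave vs Bob: Dave wins 25–23.
No candidate beats all others: Frank beats Eve beats Bob beats Frank, a majority cycle.

There is no Condorcet winner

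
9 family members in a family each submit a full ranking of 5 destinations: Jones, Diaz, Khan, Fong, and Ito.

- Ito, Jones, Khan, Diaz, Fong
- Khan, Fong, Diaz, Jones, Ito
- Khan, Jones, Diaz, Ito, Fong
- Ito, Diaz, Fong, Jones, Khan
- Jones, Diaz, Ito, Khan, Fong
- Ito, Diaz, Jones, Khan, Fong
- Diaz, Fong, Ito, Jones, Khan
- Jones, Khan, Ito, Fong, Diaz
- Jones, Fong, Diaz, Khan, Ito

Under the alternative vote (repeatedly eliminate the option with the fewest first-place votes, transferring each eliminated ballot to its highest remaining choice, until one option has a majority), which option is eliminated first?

Fong

Round 1: Jones 3, Ito 3, Khan 2, Diaz 1, Fong 0. Fong has the fewest and is eliminated.
Round 2: Jones 3, Ito 3, Khan 2, Diaz 1. Diaz has the fewest and is eliminated.
Round 3: Ito 4, Jones 3, Khan 2. Khan has the fewest and is eliminated.
Round 4: Jones 5, Ito 4. Jones has a majority.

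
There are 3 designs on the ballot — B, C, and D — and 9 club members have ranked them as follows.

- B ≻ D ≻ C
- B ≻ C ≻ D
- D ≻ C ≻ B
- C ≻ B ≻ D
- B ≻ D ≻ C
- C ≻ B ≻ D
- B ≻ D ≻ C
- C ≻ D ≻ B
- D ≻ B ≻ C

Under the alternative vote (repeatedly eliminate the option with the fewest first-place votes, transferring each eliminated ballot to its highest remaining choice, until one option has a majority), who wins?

B

Round 1: B 4, C 3, D 2. D has the fewest and is eliminated.
Round 2: B 5, C 4. B has a majority.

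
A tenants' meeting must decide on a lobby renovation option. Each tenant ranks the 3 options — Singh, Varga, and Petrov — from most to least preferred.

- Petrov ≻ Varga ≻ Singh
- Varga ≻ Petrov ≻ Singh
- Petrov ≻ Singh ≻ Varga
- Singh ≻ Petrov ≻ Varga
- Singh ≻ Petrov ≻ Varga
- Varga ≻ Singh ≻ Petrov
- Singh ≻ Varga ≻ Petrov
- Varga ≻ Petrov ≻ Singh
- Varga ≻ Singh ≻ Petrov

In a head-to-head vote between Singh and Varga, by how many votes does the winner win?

1

Ballots ranking Singh above Varga: 4.
Ballots ranking Varga above Singh: 5.
Varga wins 5–4, a margin of 1.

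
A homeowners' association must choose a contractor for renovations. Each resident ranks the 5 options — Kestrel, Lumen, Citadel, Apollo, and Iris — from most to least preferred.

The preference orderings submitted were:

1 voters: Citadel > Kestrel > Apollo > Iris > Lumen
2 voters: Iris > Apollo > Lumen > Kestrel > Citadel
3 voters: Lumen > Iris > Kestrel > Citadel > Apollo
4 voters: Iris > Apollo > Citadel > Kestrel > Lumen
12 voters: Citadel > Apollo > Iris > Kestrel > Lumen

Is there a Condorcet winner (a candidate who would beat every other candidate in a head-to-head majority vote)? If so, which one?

Citadel

Head-to-head results (22 voters total):
Kestrel vs Lumen: Kestrel wins 17–5.
Kestrel vs Citadel: Citadel wins 17–5.
Kestrel vs Apollo: Apollo wins 18–4.
Kestrel vs Iris: Iris wins 21–1.
Lumen vs Citadel: Citadel wins 17–5.
Lumen vs Apollo: Apollo wins 19–3.
Lumen vs Iris: Iris wins 19–3.
Citadel vs Apollo: Citadel wins 16–6.
Citadel vs Iris: Citadel wins 13–9.
Apollo vs Iris: Apollo wins 13–9.
Citadel beats each rival — Kestrel (17–5), Lumen (17–5), Apollo (16–6), Iris (13–9) — so Citadel is the Condorcet winner.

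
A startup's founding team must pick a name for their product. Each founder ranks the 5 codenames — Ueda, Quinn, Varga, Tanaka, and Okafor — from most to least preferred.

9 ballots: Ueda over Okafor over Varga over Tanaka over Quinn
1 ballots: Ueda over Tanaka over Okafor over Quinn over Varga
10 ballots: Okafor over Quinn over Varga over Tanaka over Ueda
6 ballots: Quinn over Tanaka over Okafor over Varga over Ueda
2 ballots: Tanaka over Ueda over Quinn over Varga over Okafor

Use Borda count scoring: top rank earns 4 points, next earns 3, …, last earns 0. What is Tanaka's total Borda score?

48

Borda scores:
  Ueda: 9·4 + 4 + 10·0 + 6·0 + 2·3 = 46
  Quinn: 9·0 + 1 + 10·3 + 6·4 + 2·2 = 59
  Varga: 9·2 + 0 + 10·2 + 6·1 + 2·1 = 46
  Tanaka: 9·1 + 3 + 10·1 + 6·3 + 2·4 = 48
  Okafor: 9·3 + 2 + 10·4 + 6·2 + 2·0 = 81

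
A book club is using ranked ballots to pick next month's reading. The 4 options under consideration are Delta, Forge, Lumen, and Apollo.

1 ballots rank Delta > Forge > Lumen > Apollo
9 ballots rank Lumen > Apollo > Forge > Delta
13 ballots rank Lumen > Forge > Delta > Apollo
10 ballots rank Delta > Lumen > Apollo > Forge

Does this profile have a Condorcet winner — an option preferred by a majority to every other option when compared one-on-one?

Head-to-head results (33 voters total):
Delta vs Forge: Forge wins 22–11.
Delta vs Lumen: Lumen wins 22–11.
Delta vs Apollo: Delta wins 24–9.
Forge vs Lumen: Lumen wins 32–1.
Forge vs Apollo: Apollo wins 19–14.
Lumen vs Apollo: Lumen wins 33–0.
Lumen beats each rival — Delta (22–11), Forge (32–1), Apollo (33–0) — so Lumen is the Condorcet winner.

Yes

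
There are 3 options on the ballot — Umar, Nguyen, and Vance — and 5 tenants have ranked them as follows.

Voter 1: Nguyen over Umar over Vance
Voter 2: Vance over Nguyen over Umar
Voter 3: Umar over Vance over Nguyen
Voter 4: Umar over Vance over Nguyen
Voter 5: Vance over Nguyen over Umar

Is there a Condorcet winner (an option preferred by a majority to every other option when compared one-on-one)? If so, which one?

Head-to-head results (5 voters total):
Umar vs Nguyen: Nguyen wins 3–2.
Umar vs Vance: Umar wins 3–2.
Nguyen vs Vance: Vance wins 4–1.
No candidate beats all others: Umar beats Vance beats Nguyen beats Umar, a majority cycle.

There is no Condorcet winner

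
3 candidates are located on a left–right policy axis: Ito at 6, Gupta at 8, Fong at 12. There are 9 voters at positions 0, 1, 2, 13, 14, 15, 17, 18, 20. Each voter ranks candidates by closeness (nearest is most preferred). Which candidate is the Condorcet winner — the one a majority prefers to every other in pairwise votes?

Fong

With single-peaked preferences on a line, the Condorcet winner is the candidate closest to the median voter.
The median voter (position 14) is closest to Fong at 12.
Check: Fong vs Gupta — voters closer to Fong: 6 of 9.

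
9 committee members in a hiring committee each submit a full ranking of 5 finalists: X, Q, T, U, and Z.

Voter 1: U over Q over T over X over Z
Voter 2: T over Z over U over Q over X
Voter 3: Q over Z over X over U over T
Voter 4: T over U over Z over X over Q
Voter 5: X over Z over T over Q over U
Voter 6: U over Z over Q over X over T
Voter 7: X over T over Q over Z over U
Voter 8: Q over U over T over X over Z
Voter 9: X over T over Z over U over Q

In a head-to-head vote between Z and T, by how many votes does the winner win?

Ballots ranking Z above T: 3.
Ballots ranking T above Z: 6.
T wins 6–3, a margin of 3.

3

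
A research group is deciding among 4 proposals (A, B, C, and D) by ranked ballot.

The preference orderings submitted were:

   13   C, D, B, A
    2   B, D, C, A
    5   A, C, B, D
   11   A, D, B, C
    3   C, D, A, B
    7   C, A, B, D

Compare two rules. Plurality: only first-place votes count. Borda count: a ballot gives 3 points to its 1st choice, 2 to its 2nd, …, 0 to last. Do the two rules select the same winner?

Plurality first-place counts: A 16, B 2, C 23, D 0 → C.
Borda totals: A 65, B 42, C 81, D 58 → C.
The two rules agree on C.

Yes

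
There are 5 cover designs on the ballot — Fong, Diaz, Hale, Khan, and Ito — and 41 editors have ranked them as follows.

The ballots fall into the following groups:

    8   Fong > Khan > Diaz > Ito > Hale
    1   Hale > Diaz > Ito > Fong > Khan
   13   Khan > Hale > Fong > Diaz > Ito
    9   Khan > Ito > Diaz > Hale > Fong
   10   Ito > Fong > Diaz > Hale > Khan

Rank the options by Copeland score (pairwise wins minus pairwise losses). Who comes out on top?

Khan

Pairwise results:
  Fong vs Diaz: Fong wins 31–10.
  Fong vs Hale: Hale wins 23–18.
  Fong vs Khan: Khan wins 22–19.
  Fong vs Ito: Fong wins 21–20.
  Diaz vs Hale: Diaz wins 27–14.
  Diaz vs Khan: Khan wins 30–11.
  Diaz vs Ito: Diaz wins 22–19.
  Hale vs Khan: Khan wins 30–11.
  Hale vs Ito: Ito wins 27–14.
  Khan vs Ito: Khan wins 30–11.
Copeland scores (wins − losses):
  Fong: 2 − 2 = 0
  Diaz: 2 − 2 = 0
  Hale: 1 − 3 = -2
  Khan: 4 − 0 = 4
  Ito: 1 − 3 = -2
Khan has the best Copeland score.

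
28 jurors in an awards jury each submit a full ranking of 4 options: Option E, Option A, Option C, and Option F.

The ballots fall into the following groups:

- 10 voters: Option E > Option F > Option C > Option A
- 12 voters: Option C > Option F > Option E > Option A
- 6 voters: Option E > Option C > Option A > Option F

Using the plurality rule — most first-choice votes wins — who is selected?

Option E

First-place vote totals:
  Option E: 16
  Option A: 0
  Option C: 12
  Option F: 0
Option E has the most first-place votes.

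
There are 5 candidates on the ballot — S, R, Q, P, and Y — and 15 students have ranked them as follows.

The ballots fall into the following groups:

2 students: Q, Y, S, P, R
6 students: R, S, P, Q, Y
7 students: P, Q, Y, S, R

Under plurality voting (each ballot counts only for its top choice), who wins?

First-place vote totals:
  S: 0
  R: 6
  Q: 2
  P: 7
  Y: 0
P has the most first-place votes.

P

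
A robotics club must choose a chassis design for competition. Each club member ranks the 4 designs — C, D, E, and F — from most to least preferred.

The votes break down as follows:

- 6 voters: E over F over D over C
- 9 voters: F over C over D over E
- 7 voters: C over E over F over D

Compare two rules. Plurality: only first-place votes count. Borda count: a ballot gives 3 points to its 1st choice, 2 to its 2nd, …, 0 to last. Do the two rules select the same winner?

Yes

Plurality first-place counts: C 7, D 0, E 6, F 9 → F.
Borda totals: C 39, D 15, E 32, F 46 → F.
The two rules agree on F.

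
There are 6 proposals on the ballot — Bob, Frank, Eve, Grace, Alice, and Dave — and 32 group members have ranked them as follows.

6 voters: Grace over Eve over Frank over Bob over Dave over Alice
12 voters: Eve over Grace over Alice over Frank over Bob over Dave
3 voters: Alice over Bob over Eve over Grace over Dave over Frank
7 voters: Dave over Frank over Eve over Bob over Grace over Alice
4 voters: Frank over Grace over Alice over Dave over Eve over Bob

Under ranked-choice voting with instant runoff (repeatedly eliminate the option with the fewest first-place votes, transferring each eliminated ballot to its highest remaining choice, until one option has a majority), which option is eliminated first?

Bob

Round 1: Eve 12, Dave 7, Grace 6, Frank 4, Alice 3, Bob 0. Bob has the fewest and is eliminated.
Round 2: Eve 12, Dave 7, Grace 6, Frank 4, Alice 3. Alice has the fewest and is eliminated.
Round 3: Eve 15, Dave 7, Grace 6, Frank 4. Frank has the fewest and is eliminated.
Round 4: Eve 15, Grace 10, Dave 7. Dave has the fewest and is eliminated.
Round 5: Eve 22, Grace 10. Eve has a majority.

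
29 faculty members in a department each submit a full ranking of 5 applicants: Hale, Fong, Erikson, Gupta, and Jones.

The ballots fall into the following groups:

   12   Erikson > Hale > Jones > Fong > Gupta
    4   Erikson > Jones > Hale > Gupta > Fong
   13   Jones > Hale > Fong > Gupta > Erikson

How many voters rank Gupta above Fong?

4

Ballots ranking Gupta above Fong: 4.
Ballots ranking Fong above Gupta: 12+13 = 25.
So 4 of 29 voters prefer Gupta to Fong.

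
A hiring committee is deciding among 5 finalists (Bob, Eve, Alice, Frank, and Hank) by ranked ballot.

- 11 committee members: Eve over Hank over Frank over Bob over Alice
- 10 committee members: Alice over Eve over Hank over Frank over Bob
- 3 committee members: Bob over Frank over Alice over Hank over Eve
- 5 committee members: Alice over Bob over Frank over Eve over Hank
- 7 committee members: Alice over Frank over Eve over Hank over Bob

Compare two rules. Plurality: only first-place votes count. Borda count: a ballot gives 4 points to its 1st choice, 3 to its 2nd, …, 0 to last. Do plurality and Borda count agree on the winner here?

Yes

Plurality first-place counts: Bob 3, Eve 11, Alice 22, Frank 0, Hank 0 → Alice.
Borda totals: Bob 38, Eve 93, Alice 94, Frank 72, Hank 63 → Alice.
The two rules agree on Alice.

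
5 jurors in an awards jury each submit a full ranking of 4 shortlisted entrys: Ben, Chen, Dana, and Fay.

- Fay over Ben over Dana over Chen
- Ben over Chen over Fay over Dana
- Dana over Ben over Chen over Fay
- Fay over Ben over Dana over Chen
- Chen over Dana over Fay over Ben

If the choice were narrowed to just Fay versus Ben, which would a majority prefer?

Fay

Ballots ranking Fay above Ben: 3.
Ballots ranking Ben above Fay: 2.
Fay wins the head-to-head, 3–2.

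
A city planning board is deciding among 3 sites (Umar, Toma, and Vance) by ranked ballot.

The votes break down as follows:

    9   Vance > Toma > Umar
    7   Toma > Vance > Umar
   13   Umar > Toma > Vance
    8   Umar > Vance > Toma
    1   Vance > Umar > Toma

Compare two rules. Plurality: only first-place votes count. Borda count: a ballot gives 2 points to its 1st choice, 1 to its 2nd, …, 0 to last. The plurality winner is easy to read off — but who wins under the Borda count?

Umar

Plurality first-place counts: Umar 21, Toma 7, Vance 10 → Umar.
Borda totals: Umar 43, Toma 36, Vance 35 → Umar.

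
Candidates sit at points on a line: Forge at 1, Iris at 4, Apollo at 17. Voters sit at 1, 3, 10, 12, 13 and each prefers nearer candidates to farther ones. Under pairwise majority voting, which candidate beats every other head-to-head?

With single-peaked preferences on a line, the Condorcet winner is the candidate closest to the median voter.
The median voter (position 10) is closest to Iris at 4.
Check: Iris vs Forge — voters closer to Iris: 4 of 5.

Iris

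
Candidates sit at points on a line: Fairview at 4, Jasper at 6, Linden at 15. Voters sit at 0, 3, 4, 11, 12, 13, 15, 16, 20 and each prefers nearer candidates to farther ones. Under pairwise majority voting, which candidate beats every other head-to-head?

Linden

With single-peaked preferences on a line, the Condorcet winner is the candidate closest to the median voter.
The median voter (position 12) is closest to Linden at 15.
Check: Linden vs Jasper — voters closer to Linden: 6 of 9.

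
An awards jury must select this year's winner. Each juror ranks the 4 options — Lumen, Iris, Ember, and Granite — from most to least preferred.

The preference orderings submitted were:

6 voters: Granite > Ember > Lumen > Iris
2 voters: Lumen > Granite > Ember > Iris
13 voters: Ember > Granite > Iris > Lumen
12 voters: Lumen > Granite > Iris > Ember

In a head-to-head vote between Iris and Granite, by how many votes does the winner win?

33

Ballots ranking Iris above Granite: 0.
Ballots ranking Granite above Iris: 6+2+13+12 = 33.
Granite wins 33–0, a margin of 33.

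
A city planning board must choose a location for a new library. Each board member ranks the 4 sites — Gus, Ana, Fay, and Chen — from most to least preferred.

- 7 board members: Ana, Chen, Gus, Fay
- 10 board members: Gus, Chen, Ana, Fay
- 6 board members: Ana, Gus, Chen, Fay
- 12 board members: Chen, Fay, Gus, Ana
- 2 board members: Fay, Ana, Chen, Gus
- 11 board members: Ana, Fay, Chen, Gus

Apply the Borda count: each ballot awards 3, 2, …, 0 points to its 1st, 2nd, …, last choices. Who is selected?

Chen

Borda scores:
  Gus: 7·1 + 10·3 + 6·2 + 12·1 + 2·0 + 11·0 = 61
  Ana: 7·3 + 10·1 + 6·3 + 12·0 + 2·2 + 11·3 = 86
  Fay: 7·0 + 10·0 + 6·0 + 12·2 + 2·3 + 11·2 = 52
  Chen: 7·2 + 10·2 + 6·1 + 12·3 + 2·1 + 11·1 = 89
Chen has the highest total.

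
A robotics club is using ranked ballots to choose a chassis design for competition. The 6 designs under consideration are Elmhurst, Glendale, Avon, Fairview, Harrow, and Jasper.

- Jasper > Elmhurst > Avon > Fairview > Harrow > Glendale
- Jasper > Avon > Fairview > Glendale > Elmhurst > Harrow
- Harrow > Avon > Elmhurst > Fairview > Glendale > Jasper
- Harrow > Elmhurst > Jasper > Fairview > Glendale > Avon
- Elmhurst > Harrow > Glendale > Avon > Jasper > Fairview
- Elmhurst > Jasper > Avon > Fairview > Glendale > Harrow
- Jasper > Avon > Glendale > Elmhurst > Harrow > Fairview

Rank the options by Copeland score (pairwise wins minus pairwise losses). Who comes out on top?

Elmhurst

Pairwise results:
  Elmhurst vs Glendale: Elmhurst wins 5–2.
  Elmhurst vs Avon: Elmhurst wins 4–3.
  Elmhurst vs Fairview: Elmhurst wins 6–1.
  Elmhurst vs Harrow: Elmhurst wins 5–2.
  Elmhurst vs Jasper: Elmhurst wins 4–3.
  Glendale vs Avon: Avon wins 5–2.
  Glendale vs Fairview: Fairview wins 5–2.
  Glendale vs Harrow: Harrow wins 4–3.
  Glendale vs Jasper: Jasper wins 5–2.
  Avon vs Fairview: Avon wins 6–1.
  Avon vs Harrow: Avon wins 4–3.
  Avon vs Jasper: Jasper wins 5–2.
  Fairview vs Harrow: Harrow wins 4–3.
  Fairview vs Jasper: Jasper wins 6–1.
  Harrow vs Jasper: Jasper wins 4–3.
Copeland scores (wins − losses):
  Elmhurst: 5 − 0 = 5
  Glendale: 0 − 5 = -5
  Avon: 3 − 2 = 1
  Fairview: 1 − 4 = -3
  Harrow: 2 − 3 = -1
  Jasper: 4 − 1 = 3
Elmhurst has the best Copeland score.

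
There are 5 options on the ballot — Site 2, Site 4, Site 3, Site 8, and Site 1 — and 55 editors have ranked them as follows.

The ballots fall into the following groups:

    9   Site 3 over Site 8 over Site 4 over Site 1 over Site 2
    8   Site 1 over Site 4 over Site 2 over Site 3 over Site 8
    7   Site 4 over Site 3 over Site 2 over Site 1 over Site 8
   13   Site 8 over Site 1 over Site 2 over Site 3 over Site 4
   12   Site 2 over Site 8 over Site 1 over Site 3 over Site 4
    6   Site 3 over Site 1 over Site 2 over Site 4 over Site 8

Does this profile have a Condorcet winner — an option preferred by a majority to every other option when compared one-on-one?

Head-to-head results (55 voters total):
Site 2 vs Site 4: Site 2 wins 31–24.
Site 2 vs Site 3: Site 2 wins 33–22.
Site 2 vs Site 8: Site 2 wins 33–22.
Site 2 vs Site 1: Site 1 wins 36–19.
Site 4 vs Site 3: Site 3 wins 40–15.
Site 4 vs Site 8: Site 8 wins 34–21.
Site 4 vs Site 1: Site 1 wins 39–16.
Site 3 vs Site 8: Site 3 wins 30–25.
Site 3 vs Site 1: Site 1 wins 33–22.
Site 8 vs Site 1: Site 8 wins 34–21.
No candidate beats all others: Site 2 beats Site 8 beats Site 1 beats Site 2, a majority cycle.

No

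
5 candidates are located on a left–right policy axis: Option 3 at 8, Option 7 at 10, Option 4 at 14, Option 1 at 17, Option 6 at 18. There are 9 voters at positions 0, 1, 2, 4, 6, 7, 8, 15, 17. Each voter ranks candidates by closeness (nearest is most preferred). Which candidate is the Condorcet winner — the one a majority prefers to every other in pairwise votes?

With single-peaked preferences on a line, the Condorcet winner is the candidate closest to the median voter.
The median voter (position 6) is closest to Option 3 at 8.
Check: Option 3 vs Option 7 — voters closer to Option 3: 7 of 9.

Option 3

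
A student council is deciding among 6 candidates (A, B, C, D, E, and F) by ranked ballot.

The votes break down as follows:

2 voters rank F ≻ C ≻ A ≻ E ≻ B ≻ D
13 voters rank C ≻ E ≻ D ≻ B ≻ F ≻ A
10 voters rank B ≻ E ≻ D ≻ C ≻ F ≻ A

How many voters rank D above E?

0

Ballots ranking D above E: 0.
Ballots ranking E above D: 2+13+10 = 25.
So 0 of 25 voters prefer D to E.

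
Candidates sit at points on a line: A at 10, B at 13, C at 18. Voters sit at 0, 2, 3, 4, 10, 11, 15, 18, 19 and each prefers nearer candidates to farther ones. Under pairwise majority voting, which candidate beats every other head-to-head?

A

With single-peaked preferences on a line, the Condorcet winner is the candidate closest to the median voter.
The median voter (position 10) is closest to A at 10.
Check: A vs C — voters closer to A: 6 of 9.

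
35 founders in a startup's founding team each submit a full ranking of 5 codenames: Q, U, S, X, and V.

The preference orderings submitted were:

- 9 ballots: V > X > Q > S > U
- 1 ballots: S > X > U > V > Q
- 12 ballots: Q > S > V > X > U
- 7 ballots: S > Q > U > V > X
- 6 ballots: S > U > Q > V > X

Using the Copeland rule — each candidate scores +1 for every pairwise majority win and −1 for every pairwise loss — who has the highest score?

Pairwise results:
  Q vs U: Q wins 28–7.
  Q vs S: Q wins 21–14.
  Q vs X: Q wins 25–10.
  Q vs V: Q wins 25–10.
  U vs S: S wins 35–0.
  U vs X: X wins 22–13.
  U vs V: V wins 21–14.
  S vs X: S wins 26–9.
  S vs V: S wins 26–9.
  X vs V: V wins 34–1.
Copeland scores (wins − losses):
  Q: 4 − 0 = 4
  U: 0 − 4 = -4
  S: 3 − 1 = 2
  X: 1 − 3 = -2
  V: 2 − 2 = 0
Q has the best Copeland score.

Q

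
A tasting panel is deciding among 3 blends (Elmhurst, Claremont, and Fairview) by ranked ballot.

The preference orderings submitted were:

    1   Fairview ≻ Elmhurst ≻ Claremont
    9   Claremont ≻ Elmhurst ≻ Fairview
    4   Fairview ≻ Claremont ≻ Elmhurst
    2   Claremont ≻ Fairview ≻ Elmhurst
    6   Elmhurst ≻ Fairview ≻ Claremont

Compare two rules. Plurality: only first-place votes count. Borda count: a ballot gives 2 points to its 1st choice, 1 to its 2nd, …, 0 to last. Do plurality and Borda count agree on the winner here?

Yes

Plurality first-place counts: Elmhurst 6, Claremont 11, Fairview 5 → Claremont.
Borda totals: Elmhurst 22, Claremont 26, Fairview 18 → Claremont.
The two rules agree on Claremont.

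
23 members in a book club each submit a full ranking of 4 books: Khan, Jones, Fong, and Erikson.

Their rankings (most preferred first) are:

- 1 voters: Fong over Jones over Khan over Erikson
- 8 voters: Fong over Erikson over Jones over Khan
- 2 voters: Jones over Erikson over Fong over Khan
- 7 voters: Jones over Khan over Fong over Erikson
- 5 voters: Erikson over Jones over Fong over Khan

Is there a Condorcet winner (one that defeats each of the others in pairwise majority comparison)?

No

Head-to-head results (23 voters total):
Khan vs Jones: Jones wins 23–0.
Khan vs Fong: Fong wins 16–7.
Khan vs Erikson: Erikson wins 15–8.
Jones vs Fong: Jones wins 14–9.
Jones vs Erikson: Erikson wins 13–10.
Fong vs Erikson: Fong wins 16–7.
No candidate beats all others: Jones beats Fong beats Erikson beats Jones, a majority cycle.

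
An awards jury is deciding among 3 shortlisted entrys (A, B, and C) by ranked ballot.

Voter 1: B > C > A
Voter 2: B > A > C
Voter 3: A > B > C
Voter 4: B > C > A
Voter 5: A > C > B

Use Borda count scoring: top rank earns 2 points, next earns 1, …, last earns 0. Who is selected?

Borda scores:
  A: 0 + 1 + 2 + 0 + 2 = 5
  B: 2 + 2 + 1 + 2 + 0 = 7
  C: 1 + 0 + 0 + 1 + 1 = 3
B has the highest total.

B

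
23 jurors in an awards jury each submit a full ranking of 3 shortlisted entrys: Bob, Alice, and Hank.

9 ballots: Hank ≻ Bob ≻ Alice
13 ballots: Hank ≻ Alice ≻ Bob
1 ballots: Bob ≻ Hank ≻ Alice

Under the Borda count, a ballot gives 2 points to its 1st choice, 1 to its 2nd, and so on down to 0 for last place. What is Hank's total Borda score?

45

Borda scores:
  Bob: 9·1 + 13·0 + 2 = 11
  Alice: 9·0 + 13·1 + 0 = 13
  Hank: 9·2 + 13·2 + 1 = 45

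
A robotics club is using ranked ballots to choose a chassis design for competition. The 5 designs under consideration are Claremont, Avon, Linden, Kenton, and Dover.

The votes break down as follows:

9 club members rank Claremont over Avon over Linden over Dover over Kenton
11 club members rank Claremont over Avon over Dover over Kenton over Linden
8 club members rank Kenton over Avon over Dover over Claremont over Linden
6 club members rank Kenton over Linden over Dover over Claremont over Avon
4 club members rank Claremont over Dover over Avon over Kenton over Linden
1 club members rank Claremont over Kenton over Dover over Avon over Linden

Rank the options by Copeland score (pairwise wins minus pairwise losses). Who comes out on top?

Pairwise results:
  Claremont vs Avon: Claremont wins 31–8.
  Claremont vs Linden: Claremont wins 33–6.
  Claremont vs Kenton: Claremont wins 25–14.
  Claremont vs Dover: Claremont wins 25–14.
  Avon vs Linden: Avon wins 33–6.
  Avon vs Kenton: Avon wins 24–15.
  Avon vs Dover: Avon wins 28–11.
  Linden vs Kenton: Kenton wins 30–9.
  Linden vs Dover: Dover wins 24–15.
  Kenton vs Dover: Dover wins 24–15.
Copeland scores (wins − losses):
  Claremont: 4 − 0 = 4
  Avon: 3 − 1 = 2
  Linden: 0 − 4 = -4
  Kenton: 1 − 3 = -2
  Dover: 2 − 2 = 0
Claremont has the best Copeland score.

Claremont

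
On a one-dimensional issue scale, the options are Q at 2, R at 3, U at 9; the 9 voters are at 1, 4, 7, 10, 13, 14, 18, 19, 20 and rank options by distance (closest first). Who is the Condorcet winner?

U

With single-peaked preferences on a line, the Condorcet winner is the candidate closest to the median voter.
The median voter (position 13) is closest to U at 9.
Check: U vs R — voters closer to U: 7 of 9.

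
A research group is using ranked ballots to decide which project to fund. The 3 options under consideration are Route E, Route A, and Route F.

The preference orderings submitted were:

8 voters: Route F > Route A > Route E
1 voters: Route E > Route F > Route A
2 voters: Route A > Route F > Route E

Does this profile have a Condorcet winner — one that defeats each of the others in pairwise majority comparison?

Head-to-head results (11 voters total):
Route E vs Route A: Route A wins 10–1.
Route E vs Route F: Route F wins 10–1.
Route A vs Route F: Route F wins 9–2.
Route F beats each rival — Route E (10–1), Route A (9–2) — so Route F is the Condorcet winner.

Yes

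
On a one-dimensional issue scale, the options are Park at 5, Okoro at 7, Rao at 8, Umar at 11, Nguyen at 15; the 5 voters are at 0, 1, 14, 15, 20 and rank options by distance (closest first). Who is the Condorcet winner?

Nguyen

With single-peaked preferences on a line, the Condorcet winner is the candidate closest to the median voter.
The median voter (position 14) is closest to Nguyen at 15.
Check: Nguyen vs Okoro — voters closer to Nguyen: 3 of 5.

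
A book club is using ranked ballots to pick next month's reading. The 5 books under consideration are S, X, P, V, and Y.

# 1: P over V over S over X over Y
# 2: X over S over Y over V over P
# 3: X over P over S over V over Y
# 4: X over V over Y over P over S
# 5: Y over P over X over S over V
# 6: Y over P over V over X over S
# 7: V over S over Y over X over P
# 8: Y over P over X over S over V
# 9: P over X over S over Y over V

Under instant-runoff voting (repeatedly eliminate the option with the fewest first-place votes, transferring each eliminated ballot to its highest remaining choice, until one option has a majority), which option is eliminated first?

S

Round 1: X 3, Y 3, P 2, V 1, S 0. S has the fewest and is eliminated.
Round 2: X 3, Y 3, P 2, V 1. V has the fewest and is eliminated.
Round 3: Y 4, X 3, P 2. P has the fewest and is eliminated.
Round 4: X 5, Y 4. X has a majority.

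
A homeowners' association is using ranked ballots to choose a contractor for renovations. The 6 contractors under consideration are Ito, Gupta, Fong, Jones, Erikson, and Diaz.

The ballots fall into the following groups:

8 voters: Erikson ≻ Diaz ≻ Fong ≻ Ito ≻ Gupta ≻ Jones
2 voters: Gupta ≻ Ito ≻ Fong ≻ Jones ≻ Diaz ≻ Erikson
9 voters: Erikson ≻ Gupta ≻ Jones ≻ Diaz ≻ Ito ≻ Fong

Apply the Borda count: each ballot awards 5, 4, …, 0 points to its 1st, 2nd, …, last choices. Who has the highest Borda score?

Erikson

Borda scores:
  Ito: 8·2 + 2·4 + 9·1 = 33
  Gupta: 8·1 + 2·5 + 9·4 = 54
  Fong: 8·3 + 2·3 + 9·0 = 30
  Jones: 8·0 + 2·2 + 9·3 = 31
  Erikson: 8·5 + 2·0 + 9·5 = 85
  Diaz: 8·4 + 2·1 + 9·2 = 52
Erikson has the highest total.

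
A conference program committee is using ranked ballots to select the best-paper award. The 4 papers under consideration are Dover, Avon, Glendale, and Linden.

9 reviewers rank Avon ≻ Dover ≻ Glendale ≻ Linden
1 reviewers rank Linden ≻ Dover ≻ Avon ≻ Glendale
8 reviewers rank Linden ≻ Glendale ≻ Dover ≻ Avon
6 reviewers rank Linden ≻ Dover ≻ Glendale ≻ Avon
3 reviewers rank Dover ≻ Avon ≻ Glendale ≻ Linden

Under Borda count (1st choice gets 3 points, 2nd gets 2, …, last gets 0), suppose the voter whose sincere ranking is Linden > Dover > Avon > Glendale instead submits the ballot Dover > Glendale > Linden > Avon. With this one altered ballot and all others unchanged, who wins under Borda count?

Dover

Borda totals with the altered ballot: Dover 50, Avon 33, Glendale 36, Linden 43.
The winner is unchanged: still Dover.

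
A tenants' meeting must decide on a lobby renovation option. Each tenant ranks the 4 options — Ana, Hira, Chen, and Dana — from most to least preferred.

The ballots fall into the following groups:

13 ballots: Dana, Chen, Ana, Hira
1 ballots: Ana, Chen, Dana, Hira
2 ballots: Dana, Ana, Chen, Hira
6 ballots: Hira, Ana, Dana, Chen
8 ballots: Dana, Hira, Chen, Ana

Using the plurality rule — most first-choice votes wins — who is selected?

First-place vote totals:
  Ana: 1
  Hira: 6
  Chen: 0
  Dana: 23
Dana has the most first-place votes.

Dana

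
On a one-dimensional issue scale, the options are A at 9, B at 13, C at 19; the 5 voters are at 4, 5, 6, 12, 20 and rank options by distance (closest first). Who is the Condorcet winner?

A

With single-peaked preferences on a line, the Condorcet winner is the candidate closest to the median voter.
The median voter (position 6) is closest to A at 9.
Check: A vs C — voters closer to A: 4 of 5.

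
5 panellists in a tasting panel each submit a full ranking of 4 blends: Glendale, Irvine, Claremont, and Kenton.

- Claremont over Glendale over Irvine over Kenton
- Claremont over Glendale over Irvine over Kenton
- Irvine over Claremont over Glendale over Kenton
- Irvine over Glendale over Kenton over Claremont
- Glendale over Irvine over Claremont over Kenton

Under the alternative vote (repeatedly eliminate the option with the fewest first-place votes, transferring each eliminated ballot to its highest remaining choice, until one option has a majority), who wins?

Irvine

Round 1: Irvine 2, Claremont 2, Glendale 1, Kenton 0. Kenton has the fewest and is eliminated.
Round 2: Irvine 2, Claremont 2, Glendale 1. Glendale has the fewest and is eliminated.
Round 3: Irvine 3, Claremont 2. Irvine has a majority.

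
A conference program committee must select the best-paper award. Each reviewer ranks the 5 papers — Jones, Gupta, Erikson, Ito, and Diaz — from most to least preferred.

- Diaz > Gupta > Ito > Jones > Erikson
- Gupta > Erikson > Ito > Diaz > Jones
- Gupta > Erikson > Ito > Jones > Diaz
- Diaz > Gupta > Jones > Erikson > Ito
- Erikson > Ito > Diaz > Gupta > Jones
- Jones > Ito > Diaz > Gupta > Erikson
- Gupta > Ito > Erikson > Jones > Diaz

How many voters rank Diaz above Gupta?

4

Ballots ranking Diaz above Gupta: 4.
Ballots ranking Gupta above Diaz: 3.
So 4 of 7 voters prefer Diaz to Gupta.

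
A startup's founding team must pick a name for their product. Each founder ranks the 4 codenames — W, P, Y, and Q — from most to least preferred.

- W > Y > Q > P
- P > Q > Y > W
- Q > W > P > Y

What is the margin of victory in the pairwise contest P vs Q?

Ballots ranking P above Q: 1.
Ballots ranking Q above P: 2.
Q wins 2–1, a margin of 1.

1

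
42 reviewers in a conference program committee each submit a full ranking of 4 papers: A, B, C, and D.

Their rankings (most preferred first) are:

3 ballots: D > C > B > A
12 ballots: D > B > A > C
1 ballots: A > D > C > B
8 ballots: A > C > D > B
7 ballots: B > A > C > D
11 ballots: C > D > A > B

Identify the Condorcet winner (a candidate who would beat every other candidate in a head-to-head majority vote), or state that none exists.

Head-to-head results (42 voters total):
A vs B: B wins 22–20.
A vs C: A wins 28–14.
A vs D: D wins 26–16.
B vs C: C wins 23–19.
B vs D: D wins 35–7.
C vs D: C wins 26–16.
No candidate beats all others: A beats C beats B beats A, a majority cycle.

There is no Condorcet winner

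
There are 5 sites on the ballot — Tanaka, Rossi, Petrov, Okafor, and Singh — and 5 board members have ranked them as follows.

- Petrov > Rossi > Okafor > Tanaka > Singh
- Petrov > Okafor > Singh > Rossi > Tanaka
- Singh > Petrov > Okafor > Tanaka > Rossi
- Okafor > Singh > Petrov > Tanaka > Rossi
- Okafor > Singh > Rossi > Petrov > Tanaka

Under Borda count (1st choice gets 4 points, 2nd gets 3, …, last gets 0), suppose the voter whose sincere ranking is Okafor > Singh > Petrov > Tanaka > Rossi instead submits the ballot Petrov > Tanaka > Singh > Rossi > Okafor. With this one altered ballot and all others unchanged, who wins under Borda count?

Petrov

Borda totals with the altered ballot: Tanaka 5, Rossi 7, Petrov 16, Okafor 11, Singh 11.
The switch changes the winner from Okafor to Petrov.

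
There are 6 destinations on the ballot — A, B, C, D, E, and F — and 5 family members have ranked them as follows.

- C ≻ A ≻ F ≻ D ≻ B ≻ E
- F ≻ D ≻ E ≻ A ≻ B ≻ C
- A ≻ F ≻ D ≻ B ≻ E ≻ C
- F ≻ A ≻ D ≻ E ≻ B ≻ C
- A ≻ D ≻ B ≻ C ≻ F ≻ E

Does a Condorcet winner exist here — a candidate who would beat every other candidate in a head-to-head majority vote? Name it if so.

A

Head-to-head results (5 voters total):
A vs B: A wins 5–0.
A vs C: A wins 4–1.
A vs D: A wins 4–1.
A vs E: A wins 4–1.
A vs F: A wins 3–2.
B vs C: B wins 4–1.
B vs D: D wins 5–0.
B vs E: B wins 3–2.
B vs F: F wins 4–1.
C vs D: D wins 4–1.
C vs E: E wins 3–2.
C vs F: F wins 3–2.
D vs E: D wins 5–0.
D vs F: F wins 4–1.
E vs F: F wins 5–0.
A beats each rival — B (5–0), C (4–1), D (4–1), E (4–1), F (3–2) — so A is the Condorcet winner.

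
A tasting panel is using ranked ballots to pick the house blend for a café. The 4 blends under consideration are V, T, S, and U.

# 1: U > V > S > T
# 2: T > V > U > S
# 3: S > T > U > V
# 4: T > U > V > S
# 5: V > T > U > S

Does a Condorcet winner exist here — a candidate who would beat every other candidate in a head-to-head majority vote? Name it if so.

T

Head-to-head results (5 voters total):
V vs T: T wins 3–2.
V vs S: V wins 4–1.
V vs U: U wins 3–2.
T vs S: T wins 3–2.
T vs U: T wins 4–1.
S vs U: U wins 4–1.
T beats each rival — V (3–2), S (3–2), U (4–1) — so T is the Condorcet winner.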